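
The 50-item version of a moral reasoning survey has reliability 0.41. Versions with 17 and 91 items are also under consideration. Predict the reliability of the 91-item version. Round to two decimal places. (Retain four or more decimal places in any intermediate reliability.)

0.56

Only the ratio of lengths matters: n = 91/50 = 1.8200
r_{91} = n·r / (1 + (n − 1)·r) = 0.7462 / 1.3362 ≈ 0.5584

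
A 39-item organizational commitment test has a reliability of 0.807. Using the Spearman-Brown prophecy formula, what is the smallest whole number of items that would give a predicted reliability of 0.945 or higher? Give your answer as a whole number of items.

161

Rearranging the Spearman-Brown formula for n,
n = r_target (1 − r_old) / [ r_old (1 − r_target) ]
n = [0.945 × 0.193] / [0.807 × 0.055]
  = 0.182385 / 0.044385 = 4.1092
4.1092 × 39 = 160.26 → 161 items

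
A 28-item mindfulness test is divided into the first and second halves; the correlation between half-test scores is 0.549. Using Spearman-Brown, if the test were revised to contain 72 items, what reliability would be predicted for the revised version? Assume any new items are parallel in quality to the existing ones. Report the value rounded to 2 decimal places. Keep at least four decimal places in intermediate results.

0.86

Full-test reliability from the split-half r: r_full = 2(0.549)/(1 + 0.549) = 0.7088
Then adjust to 72 items: n = 72/28 = 2.5714
r_new = n·r_full / (1 + (n − 1)·r_full) = 1.8226 / 2.1138 ≈ 0.8622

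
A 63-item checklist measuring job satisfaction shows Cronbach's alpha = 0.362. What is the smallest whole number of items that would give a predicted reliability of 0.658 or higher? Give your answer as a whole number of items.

214

Spearman-Brown solved for the length factor n:
n = r*(1 − r) / [ r (1 − r*) ]
n = [0.658 × 0.638] / [0.362 × 0.342]
  = 0.419804 / 0.123804 = 3.3909
Items needed = n × 63 = 3.3909 × 63 ≈ 213.63 → round up to 214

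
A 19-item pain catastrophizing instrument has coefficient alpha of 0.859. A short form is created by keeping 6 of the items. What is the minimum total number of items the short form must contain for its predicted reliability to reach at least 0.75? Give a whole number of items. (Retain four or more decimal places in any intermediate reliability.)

10

First, r for the 6-item form: n = 6/19 = 0.3158, so r_6 = 0.3158·0.859/(1 + (0.3158 − 1)·0.859) = 0.6580
Then solve for n' with r_old = 0.6580, r_target = 0.75: n' = 0.75(1 − 0.6580)/[0.6580(1 − 0.75)] = 1.5593
Items = 1.5593 × 6 ≈ 9.36 → 10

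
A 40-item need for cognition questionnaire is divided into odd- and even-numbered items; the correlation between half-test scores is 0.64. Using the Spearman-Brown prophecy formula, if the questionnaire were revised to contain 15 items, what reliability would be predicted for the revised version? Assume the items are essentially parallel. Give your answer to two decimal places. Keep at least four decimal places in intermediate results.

First correct the split-half correlation to full-test reliability: r_full = 2 × 0.64 / (1 + 0.64) ≈ 0.7805
Length factor from 40 to 15 items: n = 15/40 = 0.3750
r_new = n·r_full / (1 + (n − 1)·r_full) = 0.2927 / 0.5122 ≈ 0.5715

0.57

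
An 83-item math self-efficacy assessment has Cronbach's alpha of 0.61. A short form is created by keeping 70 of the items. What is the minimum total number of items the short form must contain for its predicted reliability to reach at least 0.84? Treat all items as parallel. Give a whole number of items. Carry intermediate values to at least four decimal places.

First, r for the 70-item form: n = 70/83 = 0.8434, so r_70 = 0.8434·0.61/(1 + (0.8434 − 1)·0.61) = 0.5688
Then solve for n' with r_old = 0.5688, r_target = 0.84: n' = 0.84(1 − 0.5688)/[0.5688(1 − 0.84)] = 3.9800
Total items = 3.9800 × 70 = 278.60, rounded up to 279.

279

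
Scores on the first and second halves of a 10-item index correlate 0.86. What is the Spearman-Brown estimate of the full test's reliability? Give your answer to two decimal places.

Each half is half the length of the full test, so the full test is n = 2 times a half.
r_full = 2(0.86) / (1 + 0.86)
r_full = 1.7200 / 1.8600 ≈ 0.9247

0.92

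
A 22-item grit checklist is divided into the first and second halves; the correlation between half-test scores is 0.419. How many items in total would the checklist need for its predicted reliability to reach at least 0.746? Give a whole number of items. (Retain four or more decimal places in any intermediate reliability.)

Corrected full-test reliability: r_full = 2 × 0.419 / (1 + 0.419) ≈ 0.5906
Solve Spearman-Brown for n: n = 0.746(1 − 0.5906) / [0.5906(1 − 0.746)] = 2.0359
Items = 2.0359 × 22 ≈ 44.79 → 45

45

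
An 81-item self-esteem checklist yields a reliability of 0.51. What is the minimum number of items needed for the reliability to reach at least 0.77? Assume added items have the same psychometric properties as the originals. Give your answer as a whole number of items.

261

Rearranging the Spearman-Brown formula for n,
n = r_target (1 − r_old) / [ r_old (1 − r_target) ]
n = 0.77 × (1 − 0.51) / [ 0.51 × (1 − 0.77) ]
n = 0.3773 / 0.1173 ≈ 3.2165
3.2165 × 81 = 260.54 → 261 items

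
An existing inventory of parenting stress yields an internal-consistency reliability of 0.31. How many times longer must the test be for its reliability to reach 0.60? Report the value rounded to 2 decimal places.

n = [0.60 × 0.69] / [0.31 × 0.40]
n = 0.4140 / 0.1240 ≈ 3.3387

3.34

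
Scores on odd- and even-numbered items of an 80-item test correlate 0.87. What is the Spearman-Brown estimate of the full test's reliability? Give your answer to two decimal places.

Apply the Spearman-Brown correction with n = 2:
r_full = 2r_hh / (1 + r_hh) = 2 × 0.87 / (1 + 0.87)
r_full = 1.7400 / 1.8700 ≈ 0.9305

0.93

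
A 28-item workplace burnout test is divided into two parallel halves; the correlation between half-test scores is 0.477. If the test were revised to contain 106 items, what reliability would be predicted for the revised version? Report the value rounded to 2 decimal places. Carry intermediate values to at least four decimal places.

0.87

Spearman-Brown correction (n = 2): r_full = 2·0.477/(1 + 0.477) = 0.6459
Length factor from 28 to 106 items: n = 106/28 = 3.7857
r_new = n·r_full / (1 + (n − 1)·r_full) = 2.4452 / 2.7993 ≈ 0.8735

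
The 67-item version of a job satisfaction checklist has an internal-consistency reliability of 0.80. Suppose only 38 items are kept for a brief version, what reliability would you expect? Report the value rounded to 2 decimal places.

Length ratio n = 38/67 = 0.5672
By Spearman-Brown, r_new = n r / (1 + (n − 1) r).
r_new = (0.5672 × 0.80) / (1 + (0.5672 − 1) × 0.80)
     = 0.4538 / 0.6538 = 0.6941

0.69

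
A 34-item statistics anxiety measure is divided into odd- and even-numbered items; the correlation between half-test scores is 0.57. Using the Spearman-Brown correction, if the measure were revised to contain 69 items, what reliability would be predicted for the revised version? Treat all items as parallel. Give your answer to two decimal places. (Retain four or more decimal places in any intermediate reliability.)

0.84

Full-test reliability from the split-half r: r_full = 2(0.57)/(1 + 0.57) = 0.7261
Then adjust to 69 items: n = 69/34 = 2.0294
r_new = n·r_full / (1 + (n − 1)·r_full) = 1.4735 / 1.7474 ≈ 0.8433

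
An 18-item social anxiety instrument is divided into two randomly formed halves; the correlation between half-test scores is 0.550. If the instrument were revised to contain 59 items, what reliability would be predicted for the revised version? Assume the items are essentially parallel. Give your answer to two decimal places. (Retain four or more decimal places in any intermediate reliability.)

0.89

Full-test reliability from the split-half r: r_full = 2(0.550)/(1 + 0.550) = 0.7097
Length factor from 18 to 59 items: n = 59/18 = 3.2778
r_new = n·r_full / (1 + (n − 1)·r_full) = 2.3263 / 2.6166 ≈ 0.8891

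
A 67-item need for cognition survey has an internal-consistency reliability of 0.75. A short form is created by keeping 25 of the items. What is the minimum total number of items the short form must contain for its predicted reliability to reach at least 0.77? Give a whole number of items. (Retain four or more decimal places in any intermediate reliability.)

First, r for the 25-item form: n = 25/67 = 0.3731, so r_25 = 0.3731·0.75/(1 + (0.3731 − 1)·0.75) = 0.5281
Length factor from the short form to reach 0.77: n' = 0.77(1 − 0.5281) / [0.5281(1 − 0.77)] ≈ 2.9916
Total items = 2.9916 × 25 = 74.79, rounded up to 75.

75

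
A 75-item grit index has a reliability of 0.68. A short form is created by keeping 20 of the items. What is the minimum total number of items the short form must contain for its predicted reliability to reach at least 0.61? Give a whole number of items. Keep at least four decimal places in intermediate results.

Short-form reliability: n = 20/75 = 0.2667; r_20 = n·r/(1+(n−1)r) ≈ 0.3617
Length factor from the short form to reach 0.61: n' = 0.61(1 − 0.3617) / [0.3617(1 − 0.61)] ≈ 2.7602
Total items = 2.7602 × 20 = 55.20, rounded up to 56.

56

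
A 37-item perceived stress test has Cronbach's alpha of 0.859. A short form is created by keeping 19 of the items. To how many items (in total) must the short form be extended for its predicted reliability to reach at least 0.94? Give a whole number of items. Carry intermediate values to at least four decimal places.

96

Short-form reliability: n = 19/37 = 0.5135; r_19 = n·r/(1+(n−1)r) ≈ 0.7578
Length factor from the short form to reach 0.94: n' = 0.94(1 − 0.7578) / [0.7578(1 − 0.94)] ≈ 5.0072
Items = 5.0072 × 19 ≈ 95.14 → 96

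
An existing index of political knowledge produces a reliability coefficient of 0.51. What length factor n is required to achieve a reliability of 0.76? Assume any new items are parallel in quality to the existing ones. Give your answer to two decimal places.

3.04

Spearman-Brown solved for the length factor n:
n = r_target (1 − r_old) / [ r_old (1 − r_target) ]
n = 0.76 × (1 − 0.51) / [ 0.51 × (1 − 0.76) ]
  = 0.3724 / 0.1224 = 3.0425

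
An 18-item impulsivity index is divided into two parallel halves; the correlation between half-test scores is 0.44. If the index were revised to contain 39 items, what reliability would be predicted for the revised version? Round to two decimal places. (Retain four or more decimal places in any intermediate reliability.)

0.77

Full-test reliability from the split-half r: r_full = 2(0.44)/(1 + 0.44) = 0.6111
Length factor from 18 to 39 items: n = 39/18 = 2.1667
r_new = n·r_full / (1 + (n − 1)·r_full) = 1.3241 / 1.7130 ≈ 0.7730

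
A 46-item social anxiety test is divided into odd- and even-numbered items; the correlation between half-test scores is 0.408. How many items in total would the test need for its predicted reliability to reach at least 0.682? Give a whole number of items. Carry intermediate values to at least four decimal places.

Corrected full-test reliability: r_full = 2 × 0.408 / (1 + 0.408) ≈ 0.5795
n = r_tgt(1 − r_full) / [r_full(1 − r_tgt)] = 0.682 × 0.4205 / (0.5795 × 0.318) ≈ 1.5562
Required items = 1.5562 × 46 = 71.59, so 72 items.

72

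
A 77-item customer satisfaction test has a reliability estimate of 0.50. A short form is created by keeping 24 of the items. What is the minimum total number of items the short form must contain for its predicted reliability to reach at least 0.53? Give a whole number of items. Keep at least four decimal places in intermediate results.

Short-form reliability: n = 24/77 = 0.3117; r_24 = n·r/(1+(n−1)r) ≈ 0.2376
Length factor from the short form to reach 0.53: n' = 0.53(1 − 0.2376) / [0.2376(1 − 0.53)] ≈ 3.6184
Total items = 3.6184 × 24 = 86.84, rounded up to 87.

87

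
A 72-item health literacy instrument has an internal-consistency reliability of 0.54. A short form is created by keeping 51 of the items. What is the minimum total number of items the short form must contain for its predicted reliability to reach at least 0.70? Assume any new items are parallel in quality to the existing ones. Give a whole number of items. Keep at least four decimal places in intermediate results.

144

First, r for the 51-item form: n = 51/72 = 0.7083, so r_51 = 0.7083·0.54/(1 + (0.7083 − 1)·0.54) = 0.4540
Length factor from the short form to reach 0.70: n' = 0.70(1 − 0.4540) / [0.4540(1 − 0.70)] ≈ 2.8062
Items = 2.8062 × 51 ≈ 143.12 → 144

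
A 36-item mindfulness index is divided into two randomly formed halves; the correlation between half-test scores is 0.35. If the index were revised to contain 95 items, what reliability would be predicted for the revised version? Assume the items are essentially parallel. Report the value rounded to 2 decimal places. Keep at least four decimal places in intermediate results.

0.74

Spearman-Brown correction (n = 2): r_full = 2·0.35/(1 + 0.35) = 0.5185
Then adjust to 95 items: n = 95/36 = 2.6389
r_new = n·r_full / (1 + (n − 1)·r_full) = 1.3683 / 1.8498 ≈ 0.7397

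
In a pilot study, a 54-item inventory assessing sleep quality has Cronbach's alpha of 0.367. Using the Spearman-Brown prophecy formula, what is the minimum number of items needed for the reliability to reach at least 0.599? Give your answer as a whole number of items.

n = [0.599 × 0.633] / [0.367 × 0.401]
n = 0.379167 / 0.147167 ≈ 2.5764
2.5764 × 54 = 139.13 → 140 items

140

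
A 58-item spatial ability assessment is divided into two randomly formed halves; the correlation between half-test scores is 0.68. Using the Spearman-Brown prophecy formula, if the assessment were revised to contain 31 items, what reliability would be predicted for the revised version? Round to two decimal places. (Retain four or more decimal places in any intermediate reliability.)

0.69

Full-test reliability from the split-half r: r_full = 2(0.68)/(1 + 0.68) = 0.8095
Length factor from 58 to 31 items: n = 31/58 = 0.5345
r_new = n·r_full / (1 + (n − 1)·r_full) = 0.4327 / 0.6232 ≈ 0.6943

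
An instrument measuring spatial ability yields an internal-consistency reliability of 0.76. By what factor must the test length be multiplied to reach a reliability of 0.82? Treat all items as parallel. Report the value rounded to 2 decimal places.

Spearman-Brown solved for the length factor n:
n = r*(1 − r) / [ r (1 − r*) ]
n = [0.82 × 0.24] / [0.76 × 0.18]
n = 0.1968 / 0.1368 ≈ 1.4386

1.44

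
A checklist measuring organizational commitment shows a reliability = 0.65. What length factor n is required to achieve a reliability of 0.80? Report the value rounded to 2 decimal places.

2.15

n = 0.80(1 − 0.65) / [0.65(1 − 0.80)]
n = 0.2800 / 0.1300 ≈ 2.1538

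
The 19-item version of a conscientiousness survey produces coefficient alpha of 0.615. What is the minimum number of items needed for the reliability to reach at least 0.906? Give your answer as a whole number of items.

Spearman-Brown solved for the length factor n:
n = r*(1 − r) / [ r (1 − r*) ]
n = 0.906 × (1 − 0.615) / [ 0.615 × (1 − 0.906) ]
n = 0.348810 / 0.057810 ≈ 6.0337
Items needed = n × 19 = 6.0337 × 19 ≈ 114.64 → round up to 115

115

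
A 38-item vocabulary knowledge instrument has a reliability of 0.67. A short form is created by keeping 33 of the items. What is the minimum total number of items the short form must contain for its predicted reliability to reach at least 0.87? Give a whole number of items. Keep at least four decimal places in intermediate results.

126

Short-form reliability: n = 33/38 = 0.8684; r_33 = n·r/(1+(n−1)r) ≈ 0.6381
Then solve for n' with r_old = 0.6381, r_target = 0.87: n' = 0.87(1 − 0.6381)/[0.6381(1 − 0.87)] = 3.7956
Total items = 3.7956 × 33 = 125.25, rounded up to 126.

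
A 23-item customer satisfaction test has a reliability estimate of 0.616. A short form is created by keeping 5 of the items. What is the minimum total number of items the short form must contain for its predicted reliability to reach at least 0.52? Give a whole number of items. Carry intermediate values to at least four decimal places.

First, r for the 5-item form: n = 5/23 = 0.2174, so r_5 = 0.2174·0.616/(1 + (0.2174 − 1)·0.616) = 0.2586
Length factor from the short form to reach 0.52: n' = 0.52(1 − 0.2586) / [0.2586(1 − 0.52)] ≈ 3.1059
Items = 3.1059 × 5 ≈ 15.53 → 16

16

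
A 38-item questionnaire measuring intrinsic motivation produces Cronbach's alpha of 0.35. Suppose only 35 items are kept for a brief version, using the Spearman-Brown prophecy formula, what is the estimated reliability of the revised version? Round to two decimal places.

Length ratio n = 35/38 = 0.9211
Apply the Spearman-Brown prophecy formula, r' = nr / [1 + (n − 1)r]:
r_new = (0.9211 × 0.35) / (1 + (0.9211 − 1) × 0.35)
     = 0.3224 / 0.9724 = 0.3316

0.33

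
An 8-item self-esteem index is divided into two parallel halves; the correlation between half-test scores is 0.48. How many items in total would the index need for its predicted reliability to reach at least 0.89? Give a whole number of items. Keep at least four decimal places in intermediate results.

Corrected full-test reliability: r_full = 2 × 0.48 / (1 + 0.48) ≈ 0.6486
Solve Spearman-Brown for n: n = 0.89(1 − 0.6486) / [0.6486(1 − 0.89)] = 4.3835
Items = 4.3835 × 8 ≈ 35.07 → 36

36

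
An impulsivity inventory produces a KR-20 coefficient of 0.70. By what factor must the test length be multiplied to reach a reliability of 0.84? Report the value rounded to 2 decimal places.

2.25

Invert Spearman-Brown to solve for n:
n = r*(1 − r) / [ r (1 − r*) ]
n = 0.84 × (1 − 0.70) / [ 0.70 × (1 − 0.84) ]
  = 0.2520 / 0.1120 = 2.2500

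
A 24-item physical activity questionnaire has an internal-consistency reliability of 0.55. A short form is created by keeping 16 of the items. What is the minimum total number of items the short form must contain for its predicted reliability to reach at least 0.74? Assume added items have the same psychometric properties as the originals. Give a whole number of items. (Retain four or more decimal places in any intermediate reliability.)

56

Short-form reliability: n = 16/24 = 0.6667; r_16 = n·r/(1+(n−1)r) ≈ 0.4490
Length factor from the short form to reach 0.74: n' = 0.74(1 − 0.4490) / [0.4490(1 − 0.74)] ≈ 3.4927
Items = 3.4927 × 16 ≈ 55.88 → 56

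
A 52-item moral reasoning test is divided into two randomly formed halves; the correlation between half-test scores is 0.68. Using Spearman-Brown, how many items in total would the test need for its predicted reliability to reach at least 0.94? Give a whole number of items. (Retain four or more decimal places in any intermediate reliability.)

192

Corrected full-test reliability: r_full = 2 × 0.68 / (1 + 0.68) ≈ 0.8095
n = r_tgt(1 − r_full) / [r_full(1 − r_tgt)] = 0.94 × 0.1905 / (0.8095 × 0.06) ≈ 3.6868
Required items = 3.6868 × 52 = 191.71, so 192 items.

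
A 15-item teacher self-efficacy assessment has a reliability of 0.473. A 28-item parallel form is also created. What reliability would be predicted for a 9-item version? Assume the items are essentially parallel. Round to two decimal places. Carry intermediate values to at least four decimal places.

Only the ratio of lengths matters: n = 9/15 = 0.6000
r_{9} = n·r / (1 + (n − 1)·r) = 0.2838 / 0.8108 ≈ 0.3500

0.35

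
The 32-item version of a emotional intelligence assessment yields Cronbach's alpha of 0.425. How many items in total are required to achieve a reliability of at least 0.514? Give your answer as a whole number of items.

Rearranging the Spearman-Brown formula for n,
n = r*(1 − r) / [ r (1 − r*) ]
n = 0.514 × (1 − 0.425) / [ 0.425 × (1 − 0.514) ]
  = 0.295550 / 0.206550 = 1.4309
So the test needs 1.4309 × 32 ≈ 45.79 items; rounding up, 46.

46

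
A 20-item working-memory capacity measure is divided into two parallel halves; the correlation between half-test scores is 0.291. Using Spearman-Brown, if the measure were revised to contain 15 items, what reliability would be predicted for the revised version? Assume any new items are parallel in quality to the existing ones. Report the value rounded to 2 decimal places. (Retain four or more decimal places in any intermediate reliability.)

0.38

First correct the split-half correlation to full-test reliability: r_full = 2 × 0.291 / (1 + 0.291) ≈ 0.4508
Then adjust to 15 items: n = 15/20 = 0.7500
r_new = n·r_full / (1 + (n − 1)·r_full) = 0.3381 / 0.8873 ≈ 0.3810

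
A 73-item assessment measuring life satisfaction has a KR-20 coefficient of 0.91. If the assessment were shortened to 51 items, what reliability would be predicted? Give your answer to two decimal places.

0.88

The new length is 51/73 = 0.6986 times the old.
By Spearman-Brown, r_new = n r / (1 + (n − 1) r).
r_new = 0.6986·0.91 / [1 + (0.6986 − 1)·0.91]
r_new = 0.6357 / 0.7257 ≈ 0.8760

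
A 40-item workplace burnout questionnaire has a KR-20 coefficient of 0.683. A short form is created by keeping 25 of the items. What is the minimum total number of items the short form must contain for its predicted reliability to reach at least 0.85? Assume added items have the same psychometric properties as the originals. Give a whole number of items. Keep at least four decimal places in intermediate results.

Short-form reliability: n = 25/40 = 0.6250; r_25 = n·r/(1+(n−1)r) ≈ 0.5739
Length factor from the short form to reach 0.85: n' = 0.85(1 − 0.5739) / [0.5739(1 − 0.85)] ≈ 4.2073
Items = 4.2073 × 25 ≈ 105.18 → 106

106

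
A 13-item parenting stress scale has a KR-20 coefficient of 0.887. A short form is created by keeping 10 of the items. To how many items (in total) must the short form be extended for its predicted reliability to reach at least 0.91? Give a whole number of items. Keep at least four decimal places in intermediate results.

Short-form reliability: n = 10/13 = 0.7692; r_10 = n·r/(1+(n−1)r) ≈ 0.8579
Then solve for n' with r_old = 0.8579, r_target = 0.91: n' = 0.91(1 − 0.8579)/[0.8579(1 − 0.91)] = 1.6748
Items = 1.6748 × 10 ≈ 16.75 → 17

17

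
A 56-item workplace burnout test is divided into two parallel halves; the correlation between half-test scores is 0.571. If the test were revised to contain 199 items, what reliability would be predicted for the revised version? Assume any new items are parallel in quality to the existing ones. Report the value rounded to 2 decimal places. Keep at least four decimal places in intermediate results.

Full-test reliability from the split-half r: r_full = 2(0.571)/(1 + 0.571) = 0.7269
Length factor from 56 to 199 items: n = 199/56 = 3.5536
r_new = n·r_full / (1 + (n − 1)·r_full) = 2.5831 / 2.8562 ≈ 0.9044

0.90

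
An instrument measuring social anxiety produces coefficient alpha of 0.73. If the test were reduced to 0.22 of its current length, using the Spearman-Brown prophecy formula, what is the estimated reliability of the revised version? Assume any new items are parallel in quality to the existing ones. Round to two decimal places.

r_new = (0.22 × 0.73) / (1 + (0.22 − 1) × 0.73)
r_new = 0.1606 / 0.4306 ≈ 0.3730

0.37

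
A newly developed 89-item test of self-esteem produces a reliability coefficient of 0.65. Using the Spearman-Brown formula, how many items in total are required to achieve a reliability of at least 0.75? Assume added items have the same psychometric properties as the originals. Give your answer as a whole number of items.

144

Spearman-Brown solved for the length factor n:
n = r_target (1 − r_old) / [ r_old (1 − r_target) ]
n = 0.75(1 − 0.65) / [0.65(1 − 0.75)]
n = 0.2625 / 0.1625 ≈ 1.6154
Items needed = n × 89 = 1.6154 × 89 ≈ 143.77 → round up to 144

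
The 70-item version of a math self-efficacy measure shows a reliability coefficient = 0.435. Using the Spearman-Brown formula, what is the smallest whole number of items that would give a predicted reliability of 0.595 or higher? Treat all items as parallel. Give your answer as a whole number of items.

Spearman-Brown solved for the length factor n:
n = r_target (1 − r_old) / [ r_old (1 − r_target) ]
n = 0.595(1 − 0.435) / [0.435(1 − 0.595)]
n = 0.336175 / 0.176175 ≈ 1.9082
1.9082 × 70 = 133.57 → 134 items

134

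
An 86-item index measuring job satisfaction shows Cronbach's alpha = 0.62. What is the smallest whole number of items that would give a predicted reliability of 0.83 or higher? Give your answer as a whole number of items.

258

Invert Spearman-Brown to solve for n:
n = r*(1 − r) / [ r (1 − r*) ]
n = 0.83 × (1 − 0.62) / [ 0.62 × (1 − 0.83) ]
  = 0.3154 / 0.1054 = 2.9924
So the test needs 2.9924 × 86 ≈ 257.35 items; rounding up, 258.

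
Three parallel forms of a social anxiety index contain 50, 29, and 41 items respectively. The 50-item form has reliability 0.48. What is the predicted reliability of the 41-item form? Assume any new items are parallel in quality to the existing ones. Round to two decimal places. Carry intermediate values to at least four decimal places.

Only the ratio of lengths matters: n = 41/50 = 0.8200
r_{41} = n·r / (1 + (n − 1)·r) = 0.3936 / 0.9136 ≈ 0.4308

0.43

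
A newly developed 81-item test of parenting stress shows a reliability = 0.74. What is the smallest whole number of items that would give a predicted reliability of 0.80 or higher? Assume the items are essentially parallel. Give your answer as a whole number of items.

114

n = 0.80(1 − 0.74) / [0.74(1 − 0.80)]
  = 0.2080 / 0.1480 = 1.4054
So the test needs 1.4054 × 81 ≈ 113.84 items; rounding up, 114.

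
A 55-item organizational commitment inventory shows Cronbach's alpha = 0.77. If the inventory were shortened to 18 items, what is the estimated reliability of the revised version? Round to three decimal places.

0.523

n = 18/55 = 0.3273
Spearman-Brown: r_new = n·r / (1 + (n − 1)·r)
r_new = (0.3273 × 0.77) / (1 + (0.3273 − 1) × 0.77)
     = 0.2520 / 0.4820 = 0.5228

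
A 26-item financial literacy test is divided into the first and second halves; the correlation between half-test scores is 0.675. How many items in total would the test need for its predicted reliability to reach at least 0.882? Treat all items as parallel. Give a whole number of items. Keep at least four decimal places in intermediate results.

r_full = 2(0.675)/(1 + 0.675) = 0.8060
n = r_tgt(1 − r_full) / [r_full(1 − r_tgt)] = 0.882 × 0.1940 / (0.8060 × 0.118) ≈ 1.7991
Items = 1.7991 × 26 ≈ 46.78 → 47

47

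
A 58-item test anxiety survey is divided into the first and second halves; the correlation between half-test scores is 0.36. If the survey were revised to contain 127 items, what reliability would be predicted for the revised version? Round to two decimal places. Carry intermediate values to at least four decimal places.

0.71

Full-test reliability from the split-half r: r_full = 2(0.36)/(1 + 0.36) = 0.5294
Then adjust to 127 items: n = 127/58 = 2.1897
r_new = n·r_full / (1 + (n − 1)·r_full) = 1.1592 / 1.6298 ≈ 0.7113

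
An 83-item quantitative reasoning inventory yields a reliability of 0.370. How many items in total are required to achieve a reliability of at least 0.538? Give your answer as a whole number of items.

Rearranging the Spearman-Brown formula for n,
n = r*(1 − r) / [ r (1 − r*) ]
n = 0.538(1 − 0.370) / [0.370(1 − 0.538)]
n = 0.338940 / 0.170940 ≈ 1.9828
Items needed = n × 83 = 1.9828 × 83 ≈ 164.57 → round up to 165

165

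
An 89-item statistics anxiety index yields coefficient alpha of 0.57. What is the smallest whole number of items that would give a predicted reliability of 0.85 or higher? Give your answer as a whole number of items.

Rearranging the Spearman-Brown formula for n,
n = r_target (1 − r_old) / [ r_old (1 − r_target) ]
n = [0.85 × 0.43] / [0.57 × 0.15]
  = 0.3655 / 0.0855 = 4.2749
So the test needs 4.2749 × 89 ≈ 380.47 items; rounding up, 381.

381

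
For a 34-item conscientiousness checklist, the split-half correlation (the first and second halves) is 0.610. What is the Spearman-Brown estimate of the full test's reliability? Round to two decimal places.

0.76

Each half is half the length of the full test, so the full test is n = 2 times a half.
r_full = 2(0.610) / (1 + 0.610)
       = 1.2200 / 1.6100 = 0.7578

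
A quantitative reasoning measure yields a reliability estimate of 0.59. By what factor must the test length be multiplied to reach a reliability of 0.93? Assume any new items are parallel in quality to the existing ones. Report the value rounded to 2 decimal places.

n = [0.93 × 0.41] / [0.59 × 0.07]
n = 0.3813 / 0.0413 ≈ 9.2324

9.23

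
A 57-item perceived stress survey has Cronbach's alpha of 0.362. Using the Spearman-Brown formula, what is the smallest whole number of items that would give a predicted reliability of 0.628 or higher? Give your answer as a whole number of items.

n = 0.628(1 − 0.362) / [0.362(1 − 0.628)]
  = 0.400664 / 0.134664 = 2.9753
2.9753 × 57 = 169.59 → 170 items

170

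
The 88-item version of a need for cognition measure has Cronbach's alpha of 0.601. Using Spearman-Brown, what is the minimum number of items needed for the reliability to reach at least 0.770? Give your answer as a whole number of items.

196

n = [0.770 × 0.399] / [0.601 × 0.230]
n = 0.307230 / 0.138230 ≈ 2.2226
Items needed = n × 88 = 2.2226 × 88 ≈ 195.59 → round up to 196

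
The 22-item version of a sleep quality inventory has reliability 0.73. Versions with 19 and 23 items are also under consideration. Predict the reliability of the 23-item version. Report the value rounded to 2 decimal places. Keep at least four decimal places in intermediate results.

0.74

Only the ratio of lengths matters: n = 23/22 = 1.0455
r_{23} = n·r / (1 + (n − 1)·r) = 0.7632 / 1.0332 ≈ 0.7387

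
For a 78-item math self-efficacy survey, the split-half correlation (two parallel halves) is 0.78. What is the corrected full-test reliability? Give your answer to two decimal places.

0.88

Each half is half the length of the full test, so the full test is n = 2 times a half.
r_full = 2r_hh / (1 + r_hh) = 2 × 0.78 / (1 + 0.78)
r_full = 1.5600 / 1.7800 ≈ 0.8764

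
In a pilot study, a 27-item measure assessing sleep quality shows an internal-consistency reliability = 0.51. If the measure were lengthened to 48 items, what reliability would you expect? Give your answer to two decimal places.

0.65

The new length is 48/27 = 1.7778 times the old.
Apply the Spearman-Brown prophecy formula, r' = nr / [1 + (n − 1)r]:
r_new = 1.7778·0.51 / [1 + (1.7778 − 1)·0.51]
     = 0.9067 / 1.3967 = 0.6492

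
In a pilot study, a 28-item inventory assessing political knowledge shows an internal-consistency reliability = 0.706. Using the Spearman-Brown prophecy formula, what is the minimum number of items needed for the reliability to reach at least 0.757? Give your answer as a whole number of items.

37

n = 0.757 × (1 − 0.706) / [ 0.706 × (1 − 0.757) ]
n = 0.222558 / 0.171558 ≈ 1.2973
Items needed = n × 28 = 1.2973 × 28 ≈ 36.32 → round up to 37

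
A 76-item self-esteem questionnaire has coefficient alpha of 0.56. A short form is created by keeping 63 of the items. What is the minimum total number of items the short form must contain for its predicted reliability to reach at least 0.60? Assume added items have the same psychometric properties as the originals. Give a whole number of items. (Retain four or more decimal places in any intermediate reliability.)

90

Short-form reliability: n = 63/76 = 0.8289; r_63 = n·r/(1+(n−1)r) ≈ 0.5134
Length factor from the short form to reach 0.60: n' = 0.60(1 − 0.5134) / [0.5134(1 − 0.60)] ≈ 1.4217
Items = 1.4217 × 63 ≈ 89.57 → 90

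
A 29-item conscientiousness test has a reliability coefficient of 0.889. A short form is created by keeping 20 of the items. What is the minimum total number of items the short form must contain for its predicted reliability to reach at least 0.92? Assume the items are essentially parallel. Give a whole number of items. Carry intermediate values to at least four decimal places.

Short-form reliability: n = 20/29 = 0.6897; r_20 = n·r/(1+(n−1)r) ≈ 0.8467
Length factor from the short form to reach 0.92: n' = 0.92(1 − 0.8467) / [0.8467(1 − 0.92)] ≈ 2.0821
Total items = 2.0821 × 20 = 41.64, rounded up to 42.

42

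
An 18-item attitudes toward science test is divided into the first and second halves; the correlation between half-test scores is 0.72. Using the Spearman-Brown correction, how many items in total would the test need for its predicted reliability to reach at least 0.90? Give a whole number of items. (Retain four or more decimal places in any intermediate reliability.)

32

r_full = 2(0.72)/(1 + 0.72) = 0.8372
n = r_tgt(1 − r_full) / [r_full(1 − r_tgt)] = 0.90 × 0.1628 / (0.8372 × 0.10) ≈ 1.7501
Items = 1.7501 × 18 ≈ 31.50 → 32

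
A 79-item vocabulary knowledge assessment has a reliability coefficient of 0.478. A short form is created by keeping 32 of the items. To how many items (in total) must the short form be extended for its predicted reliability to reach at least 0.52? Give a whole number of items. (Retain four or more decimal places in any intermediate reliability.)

94

Short-form reliability: n = 32/79 = 0.4051; r_32 = n·r/(1+(n−1)r) ≈ 0.2706
Length factor from the short form to reach 0.52: n' = 0.52(1 − 0.2706) / [0.2706(1 − 0.52)] ≈ 2.9201
Items = 2.9201 × 32 ≈ 93.44 → 94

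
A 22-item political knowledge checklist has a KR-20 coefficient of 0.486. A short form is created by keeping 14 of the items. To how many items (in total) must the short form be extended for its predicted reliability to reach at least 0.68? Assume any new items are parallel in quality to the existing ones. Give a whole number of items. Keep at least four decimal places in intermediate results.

50

First, r for the 14-item form: n = 14/22 = 0.6364, so r_14 = 0.6364·0.486/(1 + (0.6364 − 1)·0.486) = 0.3757
Length factor from the short form to reach 0.68: n' = 0.68(1 − 0.3757) / [0.3757(1 − 0.68)] ≈ 3.5311
Total items = 3.5311 × 14 = 49.44, rounded up to 50.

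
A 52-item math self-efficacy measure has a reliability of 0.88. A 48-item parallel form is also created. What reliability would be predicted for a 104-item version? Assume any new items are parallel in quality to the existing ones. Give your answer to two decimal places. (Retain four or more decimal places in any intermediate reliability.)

The 48-item form is not needed; work directly from the 52-item form with n = 104/52 = 2.0000.
r_{104} = n·r / (1 + (n − 1)·r) = 1.7600 / 1.8800 ≈ 0.9362

0.94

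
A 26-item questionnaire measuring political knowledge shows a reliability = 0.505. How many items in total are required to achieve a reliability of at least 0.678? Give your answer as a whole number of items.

Rearranging the Spearman-Brown formula for n,
n = r_target (1 − r_old) / [ r_old (1 − r_target) ]
n = [0.678 × 0.495] / [0.505 × 0.322]
n = 0.335610 / 0.162610 ≈ 2.0639
2.0639 × 26 = 53.66 → 54 items

54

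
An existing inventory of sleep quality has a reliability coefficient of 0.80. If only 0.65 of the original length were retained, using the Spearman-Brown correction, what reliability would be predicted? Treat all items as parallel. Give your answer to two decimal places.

r_new = (0.65 × 0.80) / (1 + (0.65 − 1) × 0.80)
     = 0.5200 / 0.7200 = 0.7222

0.72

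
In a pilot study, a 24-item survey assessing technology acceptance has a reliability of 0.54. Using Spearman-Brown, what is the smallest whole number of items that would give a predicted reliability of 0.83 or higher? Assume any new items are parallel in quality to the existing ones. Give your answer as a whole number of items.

100

Rearranging the Spearman-Brown formula for n,
n = r*(1 − r) / [ r (1 − r*) ]
n = [0.83 × 0.46] / [0.54 × 0.17]
  = 0.3818 / 0.0918 = 4.1590
4.1590 × 24 = 99.82 → 100 items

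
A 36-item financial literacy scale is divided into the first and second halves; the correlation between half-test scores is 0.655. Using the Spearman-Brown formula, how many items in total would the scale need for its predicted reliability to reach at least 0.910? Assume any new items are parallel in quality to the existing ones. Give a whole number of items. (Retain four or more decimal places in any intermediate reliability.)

96

r_full = 2(0.655)/(1 + 0.655) = 0.7915
Solve Spearman-Brown for n: n = 0.910(1 − 0.7915) / [0.7915(1 − 0.910)] = 2.6635
Required items = 2.6635 × 36 = 95.89, so 96 items.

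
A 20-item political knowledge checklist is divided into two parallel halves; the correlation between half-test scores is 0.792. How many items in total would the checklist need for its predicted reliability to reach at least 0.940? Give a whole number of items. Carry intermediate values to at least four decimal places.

Corrected full-test reliability: r_full = 2 × 0.792 / (1 + 0.792) ≈ 0.8839
Solve Spearman-Brown for n: n = 0.940(1 − 0.8839) / [0.8839(1 − 0.940)] = 2.0578
Items = 2.0578 × 20 ≈ 41.16 → 42

42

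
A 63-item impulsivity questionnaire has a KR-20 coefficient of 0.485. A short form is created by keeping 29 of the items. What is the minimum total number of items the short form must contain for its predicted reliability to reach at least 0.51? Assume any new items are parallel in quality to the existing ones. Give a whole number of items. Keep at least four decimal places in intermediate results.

First, r for the 29-item form: n = 29/63 = 0.4603, so r_29 = 0.4603·0.485/(1 + (0.4603 − 1)·0.485) = 0.3024
Length factor from the short form to reach 0.51: n' = 0.51(1 − 0.3024) / [0.3024(1 − 0.51)] ≈ 2.4010
Total items = 2.4010 × 29 = 69.63, rounded up to 70.

70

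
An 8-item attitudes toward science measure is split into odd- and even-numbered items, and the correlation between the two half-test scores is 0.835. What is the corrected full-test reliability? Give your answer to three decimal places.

0.910

r_full = 2(0.835) / (1 + 0.835)
       = 1.6700 / 1.8350 = 0.9101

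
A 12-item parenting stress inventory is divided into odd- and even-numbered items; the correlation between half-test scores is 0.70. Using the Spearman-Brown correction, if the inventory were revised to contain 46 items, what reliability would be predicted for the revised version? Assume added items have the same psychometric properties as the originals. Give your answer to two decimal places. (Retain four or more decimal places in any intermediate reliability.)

Spearman-Brown correction (n = 2): r_full = 2·0.70/(1 + 0.70) = 0.8235
Length factor from 12 to 46 items: n = 46/12 = 3.8333
r_new = n·r_full / (1 + (n − 1)·r_full) = 3.1567 / 3.3332 ≈ 0.9470

0.95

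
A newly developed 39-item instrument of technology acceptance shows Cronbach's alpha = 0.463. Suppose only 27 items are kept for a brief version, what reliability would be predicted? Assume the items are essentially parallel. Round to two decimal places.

0.37

n = 27/39 = 0.6923
By Spearman-Brown, r_new = n r / (1 + (n − 1) r).
r_new = 0.6923·0.463 / [1 + (0.6923 − 1)·0.463]
r_new = 0.3205 / 0.8575 ≈ 0.3738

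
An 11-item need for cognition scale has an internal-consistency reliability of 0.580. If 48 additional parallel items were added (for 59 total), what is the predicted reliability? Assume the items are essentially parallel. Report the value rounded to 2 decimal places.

0.88

The new length is 59/11 = 5.3636 times the old.
r_new = 5.3636·0.580 / [1 + (5.3636 − 1)·0.580]
     = 3.1109 / 3.5309 = 0.8811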